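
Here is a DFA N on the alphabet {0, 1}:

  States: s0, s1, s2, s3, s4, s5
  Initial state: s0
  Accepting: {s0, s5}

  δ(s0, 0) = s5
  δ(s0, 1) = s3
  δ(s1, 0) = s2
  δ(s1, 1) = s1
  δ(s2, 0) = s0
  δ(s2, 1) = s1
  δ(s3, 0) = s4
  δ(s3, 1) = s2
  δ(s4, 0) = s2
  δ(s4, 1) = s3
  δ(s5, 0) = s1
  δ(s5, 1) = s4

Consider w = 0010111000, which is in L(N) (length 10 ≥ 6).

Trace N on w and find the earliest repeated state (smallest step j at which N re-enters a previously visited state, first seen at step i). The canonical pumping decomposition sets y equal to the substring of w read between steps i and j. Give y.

1

State sequence: s0 -0-> s5 -0-> s1 -1-> s1 -0-> s2 -1-> s1 -1-> s1 -1-> s1 -0-> s2 -0-> s0 -0-> s5
First repeat at step 3: s1 was already visited.

So i = 2, j = 3, giving x = w[0:2] = 00, y = w[2:3] = 1, z = w[3:10] = 0111000.
Check: |xy| = 3 ≤ 6 and |y| = 1 ≥ 1. Reading y takes N from s1 back to s1, so every xyⁱz is accepted.
Since N has 6 states, any run of length ≥ 6 visits 6+1 states, so by pigeonhole some state repeats within the first 6 steps — that repeat gives the pumpable loop.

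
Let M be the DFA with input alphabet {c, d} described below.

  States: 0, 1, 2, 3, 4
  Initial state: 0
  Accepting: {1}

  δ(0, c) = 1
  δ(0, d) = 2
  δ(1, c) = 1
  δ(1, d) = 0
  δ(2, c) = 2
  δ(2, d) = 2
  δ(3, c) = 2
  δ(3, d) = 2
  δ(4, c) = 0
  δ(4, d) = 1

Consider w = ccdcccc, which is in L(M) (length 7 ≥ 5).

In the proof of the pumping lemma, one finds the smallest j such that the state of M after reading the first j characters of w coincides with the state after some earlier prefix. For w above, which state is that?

1

State sequence: 0 -c-> 1 -c-> 1 -d-> 0 -c-> 1 -c-> 1 -c-> 1 -c-> 1
First repeat at step 2: 1 was already visited.

The earliest repeat is at step j = 2: M is in 1, which it already visited at step i = 1.
With |Q| = 5, pigeonhole forces a state repeat no later than step 5; the substring read between the first and second visits to that state can be pumped.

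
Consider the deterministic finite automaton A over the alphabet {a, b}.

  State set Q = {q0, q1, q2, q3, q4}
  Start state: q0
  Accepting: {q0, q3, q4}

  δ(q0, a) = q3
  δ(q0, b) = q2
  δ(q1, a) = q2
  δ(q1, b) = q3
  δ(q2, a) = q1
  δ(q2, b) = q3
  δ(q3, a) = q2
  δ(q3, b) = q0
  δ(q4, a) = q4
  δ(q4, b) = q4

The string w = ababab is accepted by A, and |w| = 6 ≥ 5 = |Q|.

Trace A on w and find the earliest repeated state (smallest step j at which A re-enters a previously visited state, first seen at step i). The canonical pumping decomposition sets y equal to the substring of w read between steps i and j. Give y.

ab

State sequence: q0 -a-> q3 -b-> q0 -a-> q3 -b-> q0 -a-> q3 -b-> q0
First repeat at step 2: q0 was already visited.

So i = 0, j = 2, giving x = w[0:0] = ε, y = w[0:2] = ab, z = w[2:6] = abab.
Check: |xy| = 2 ≤ 5 and |y| = 2 ≥ 1. Reading y takes A from q0 back to q0, so every xyⁱz is accepted.
The DFA has 5 states, so the proof of the pumping lemma guarantees a repeated state among the first 5+1 visited; the segment between the two visits is the pumpable y.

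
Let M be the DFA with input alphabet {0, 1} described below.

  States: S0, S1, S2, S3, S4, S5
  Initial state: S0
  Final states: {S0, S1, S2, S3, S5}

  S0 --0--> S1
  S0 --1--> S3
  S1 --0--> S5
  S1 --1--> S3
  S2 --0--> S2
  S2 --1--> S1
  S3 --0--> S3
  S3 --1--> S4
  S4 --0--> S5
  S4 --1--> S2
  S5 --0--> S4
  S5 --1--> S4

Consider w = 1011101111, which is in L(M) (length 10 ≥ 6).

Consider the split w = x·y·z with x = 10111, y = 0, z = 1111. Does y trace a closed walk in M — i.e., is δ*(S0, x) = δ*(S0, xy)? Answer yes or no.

no

Run of M on the first 6 characters of w = 1 0 1 1 1 0:
  step 0: S0  (start)
  step 1: S3  (read 1: S0→S3)
  step 2: S3  (read 0: S3→S3)
  step 3: S4  (read 1: S3→S4)
  step 4: S2  (read 1: S4→S2)
  step 5: S1  (read 1: S2→S1)
  step 6: S5  (read 0: S1→S5)

After x (step 5): S1. After xy (step 6): S5.
They differ (S1 ≠ S5), so y is not a cycle from the state after x; this split is not the one the pumping-lemma construction produces, and pumping y need not keep the string in L(M).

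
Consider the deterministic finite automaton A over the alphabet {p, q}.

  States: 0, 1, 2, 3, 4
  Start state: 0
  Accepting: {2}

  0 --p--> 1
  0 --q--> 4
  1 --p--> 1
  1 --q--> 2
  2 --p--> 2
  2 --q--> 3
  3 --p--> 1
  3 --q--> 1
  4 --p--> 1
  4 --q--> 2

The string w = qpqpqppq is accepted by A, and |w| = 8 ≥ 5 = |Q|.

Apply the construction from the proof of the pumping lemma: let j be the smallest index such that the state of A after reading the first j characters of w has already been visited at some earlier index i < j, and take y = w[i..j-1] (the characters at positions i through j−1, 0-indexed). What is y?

State sequence: 0 -q-> 4 -p-> 1 -q-> 2 -p-> 2 -q-> 3 -p-> 1 -p-> 1 -q-> 2
First repeat at step 4: 2 was already visited.

So i = 3, j = 4, giving x = w[0:3] = qpq, y = w[3:4] = p, z = w[4:8] = qppq.
Check: |xy| = 4 ≤ 5 and |y| = 1 ≥ 1. Reading y takes A from 2 back to 2, so every xyⁱz is accepted.
With |Q| = 5, pigeonhole forces a state repeat no later than step 5; the substring read between the first and second visits to that state can be pumped.

p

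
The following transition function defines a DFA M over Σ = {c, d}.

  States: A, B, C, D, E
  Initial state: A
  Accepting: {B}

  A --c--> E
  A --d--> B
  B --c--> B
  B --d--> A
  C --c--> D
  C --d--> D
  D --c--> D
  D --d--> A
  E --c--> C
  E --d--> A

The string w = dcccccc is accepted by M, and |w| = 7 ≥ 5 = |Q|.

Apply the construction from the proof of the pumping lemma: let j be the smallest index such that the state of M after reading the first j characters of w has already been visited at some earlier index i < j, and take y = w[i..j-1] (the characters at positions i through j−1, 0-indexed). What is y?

c

Run of M on w = d c c c c c c:
  step 0: A  (start)
  step 1: B  (read d: A→B)
  step 2: B  (read c: B→B)   ← first repeat (B seen earlier)
  step 3: B  (read c: B→B)
  step 4: B  (read c: B→B)
  step 5: B  (read c: B→B)
  step 6: B  (read c: B→B)
  step 7: B  (read c: B→B)

So i = 1, j = 2, giving x = w[0:1] = d, y = w[1:2] = c, z = w[2:7] = ccccc.
Check: |xy| = 2 ≤ 5 and |y| = 1 ≥ 1. Reading y takes M from B back to B, so every xyⁱz is accepted.
The DFA has 5 states, so the proof of the pumping lemma guarantees a repeated state among the first 5+1 visited; the segment between the two visits is the pumpable y.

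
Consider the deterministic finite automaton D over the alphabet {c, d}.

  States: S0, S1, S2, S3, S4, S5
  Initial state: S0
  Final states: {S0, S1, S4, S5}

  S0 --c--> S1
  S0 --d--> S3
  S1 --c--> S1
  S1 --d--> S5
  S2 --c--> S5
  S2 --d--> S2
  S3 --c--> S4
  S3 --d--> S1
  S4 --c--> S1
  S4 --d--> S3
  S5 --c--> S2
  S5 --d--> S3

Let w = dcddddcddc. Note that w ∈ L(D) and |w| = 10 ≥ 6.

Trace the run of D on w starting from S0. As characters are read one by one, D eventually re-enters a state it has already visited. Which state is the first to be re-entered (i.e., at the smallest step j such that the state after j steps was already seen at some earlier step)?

Run of D on w = d c d d d d c d d c:
  step 0: S0  (start)
  step 1: S3  (read d: S0→S3)
  step 2: S4  (read c: S3→S4)
  step 3: S3  (read d: S4→S3)   ← first repeat (S3 seen earlier)
  step 4: S1  (read d: S3→S1)
  step 5: S5  (read d: S1→S5)
  step 6: S3  (read d: S5→S3)
  step 7: S4  (read c: S3→S4)
  step 8: S3  (read d: S4→S3)
  step 9: S1  (read d: S3→S1)
  step 10: S1  (read c: S1→S1)

The earliest repeat is at step j = 3: D is in S3, which it already visited at step i = 1.

S3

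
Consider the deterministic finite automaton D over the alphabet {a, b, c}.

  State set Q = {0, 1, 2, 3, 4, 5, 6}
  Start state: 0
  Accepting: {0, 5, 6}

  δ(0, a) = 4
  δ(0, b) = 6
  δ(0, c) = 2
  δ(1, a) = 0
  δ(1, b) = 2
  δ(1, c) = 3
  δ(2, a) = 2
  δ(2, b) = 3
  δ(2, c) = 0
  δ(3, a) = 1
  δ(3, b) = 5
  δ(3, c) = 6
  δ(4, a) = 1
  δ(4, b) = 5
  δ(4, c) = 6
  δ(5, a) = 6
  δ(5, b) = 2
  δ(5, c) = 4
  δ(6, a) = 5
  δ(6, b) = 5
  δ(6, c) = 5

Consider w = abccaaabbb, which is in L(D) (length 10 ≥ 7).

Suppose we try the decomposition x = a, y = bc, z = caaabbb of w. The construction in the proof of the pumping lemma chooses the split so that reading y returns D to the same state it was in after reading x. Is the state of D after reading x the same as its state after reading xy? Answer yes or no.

yes

State sequence: 0 -a-> 4 -b-> 5 -c-> 4

After x (step 1): 4. After xy (step 3): 4.
They match, so y = bc drives D around a cycle from 4 back to itself; pumping y any number of times keeps D in 4 before reading z, and xyⁱz ∈ L(D) for every i ≥ 0.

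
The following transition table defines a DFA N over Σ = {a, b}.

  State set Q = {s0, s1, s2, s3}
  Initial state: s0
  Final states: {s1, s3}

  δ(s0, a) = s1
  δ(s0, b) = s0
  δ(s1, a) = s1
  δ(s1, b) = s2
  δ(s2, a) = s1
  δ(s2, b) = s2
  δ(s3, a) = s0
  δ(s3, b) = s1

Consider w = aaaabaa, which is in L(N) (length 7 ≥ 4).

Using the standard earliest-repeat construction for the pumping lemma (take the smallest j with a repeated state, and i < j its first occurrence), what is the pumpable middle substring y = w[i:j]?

State sequence: s0 -a-> s1 -a-> s1 -a-> s1 -a-> s1 -b-> s2 -a-> s1 -a-> s1
First repeat at step 2: s1 was already visited.

So i = 1, j = 2, giving x = w[0:1] = a, y = w[1:2] = a, z = w[2:7] = aabaa.
Check: |xy| = 2 ≤ 4 and |y| = 1 ≥ 1. Reading y takes N from s1 back to s1, so every xyⁱz is accepted.
Since N has 4 states, any run of length ≥ 4 visits 4+1 states, so by pigeonhole some state repeats within the first 4 steps — that repeat gives the pumpable loop.

a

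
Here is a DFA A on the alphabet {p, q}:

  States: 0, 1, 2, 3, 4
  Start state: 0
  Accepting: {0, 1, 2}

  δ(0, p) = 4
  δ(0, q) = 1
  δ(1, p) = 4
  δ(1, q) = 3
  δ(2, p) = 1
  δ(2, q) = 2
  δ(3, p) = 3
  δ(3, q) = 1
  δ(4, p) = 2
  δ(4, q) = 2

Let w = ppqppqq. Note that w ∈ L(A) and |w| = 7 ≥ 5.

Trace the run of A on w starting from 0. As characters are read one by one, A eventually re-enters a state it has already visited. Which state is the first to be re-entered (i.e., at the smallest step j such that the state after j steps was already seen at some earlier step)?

2

Run of A on w = p p q p p q q:
  step 0: 0  (start)
  step 1: 4  (read p: 0→4)
  step 2: 2  (read p: 4→2)
  step 3: 2  (read q: 2→2)   ← first repeat (2 seen earlier)
  step 4: 1  (read p: 2→1)
  step 5: 4  (read p: 1→4)
  step 6: 2  (read q: 4→2)
  step 7: 2  (read q: 2→2)

The earliest repeat is at step j = 3: A is in 2, which it already visited at step i = 2.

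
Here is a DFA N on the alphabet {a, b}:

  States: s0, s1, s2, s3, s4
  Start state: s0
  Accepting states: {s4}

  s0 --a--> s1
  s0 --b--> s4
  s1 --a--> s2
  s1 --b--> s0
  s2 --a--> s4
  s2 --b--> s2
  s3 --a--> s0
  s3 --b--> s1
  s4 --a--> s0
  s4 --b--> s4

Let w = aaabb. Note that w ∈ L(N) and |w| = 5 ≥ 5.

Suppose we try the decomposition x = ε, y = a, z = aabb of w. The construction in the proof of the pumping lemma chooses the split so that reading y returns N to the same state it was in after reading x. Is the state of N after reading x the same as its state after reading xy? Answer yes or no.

no

Run of N on the first 1 characters of w = a:
  step 0: s0  (start)
  step 1: s1  (read a: s0→s1)

After x (step 0): s0. After xy (step 1): s1.
They differ (s0 ≠ s1), so y is not a cycle from the state after x; this split is not the one the pumping-lemma construction produces, and pumping y need not keep the string in L(N).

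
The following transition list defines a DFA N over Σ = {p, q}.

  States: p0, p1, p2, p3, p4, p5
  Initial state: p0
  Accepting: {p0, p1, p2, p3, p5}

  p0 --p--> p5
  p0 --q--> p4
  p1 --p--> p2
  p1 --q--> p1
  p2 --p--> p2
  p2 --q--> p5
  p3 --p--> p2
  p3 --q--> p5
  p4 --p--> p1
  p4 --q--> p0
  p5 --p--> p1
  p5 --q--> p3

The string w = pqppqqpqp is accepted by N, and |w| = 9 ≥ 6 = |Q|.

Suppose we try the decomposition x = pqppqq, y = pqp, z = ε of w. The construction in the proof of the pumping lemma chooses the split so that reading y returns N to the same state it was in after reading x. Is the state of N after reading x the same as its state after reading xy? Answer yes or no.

State sequence: p0 -p-> p5 -q-> p3 -p-> p2 -p-> p2 -q-> p5 -q-> p3 -p-> p2 -q-> p5 -p-> p1

After x (step 6): p3. After xy (step 9): p1.
They differ (p3 ≠ p1), so y is not a cycle from the state after x; this split is not the one the pumping-lemma construction produces, and pumping y need not keep the string in L(N).

no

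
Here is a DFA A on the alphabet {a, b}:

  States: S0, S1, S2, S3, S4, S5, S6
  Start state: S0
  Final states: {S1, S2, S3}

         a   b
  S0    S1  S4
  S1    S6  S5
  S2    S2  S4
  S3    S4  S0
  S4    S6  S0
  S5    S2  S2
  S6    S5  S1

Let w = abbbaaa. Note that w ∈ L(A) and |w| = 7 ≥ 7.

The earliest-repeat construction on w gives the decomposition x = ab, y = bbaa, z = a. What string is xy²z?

abbbaabbaaa

xy^2z = ab·bbaa·bbaa·a = abbbaabbaaa.
Reading y = bbaa takes A from S5 back to S5, so after x·y·y the machine is still in S5, and z then leads to the accepting state S2. Hence abbbaabbaaa ∈ L(A).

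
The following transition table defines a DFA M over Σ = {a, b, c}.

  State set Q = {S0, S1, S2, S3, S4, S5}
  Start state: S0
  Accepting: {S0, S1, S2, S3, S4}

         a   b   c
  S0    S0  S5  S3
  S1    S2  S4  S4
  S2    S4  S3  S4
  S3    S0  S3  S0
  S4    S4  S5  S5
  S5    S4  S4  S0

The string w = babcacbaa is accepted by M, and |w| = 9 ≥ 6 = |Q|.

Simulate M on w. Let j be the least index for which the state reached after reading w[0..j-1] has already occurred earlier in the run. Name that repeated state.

State sequence: S0 -b-> S5 -a-> S4 -b-> S5 -c-> S0 -a-> S0 -c-> S3 -b-> S3 -a-> S0 -a-> S0
First repeat at step 3: S5 was already visited.

The earliest repeat is at step j = 3: M is in S5, which it already visited at step i = 1.
Since M has 6 states, any run of length ≥ 6 visits 6+1 states, so by pigeonhole some state repeats within the first 6 steps — that repeat gives the pumpable loop.

S5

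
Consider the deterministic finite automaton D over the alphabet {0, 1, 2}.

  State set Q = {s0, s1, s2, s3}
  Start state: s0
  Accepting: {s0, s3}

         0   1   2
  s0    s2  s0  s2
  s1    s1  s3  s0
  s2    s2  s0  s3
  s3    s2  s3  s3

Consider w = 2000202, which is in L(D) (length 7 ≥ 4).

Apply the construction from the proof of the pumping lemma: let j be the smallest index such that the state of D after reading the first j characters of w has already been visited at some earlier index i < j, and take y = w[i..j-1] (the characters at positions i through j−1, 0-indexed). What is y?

Run of D on w = 2 0 0 0 2 0 2:
  step 0: s0  (start)
  step 1: s2  (read 2: s0→s2)
  step 2: s2  (read 0: s2→s2)   ← first repeat (s2 seen earlier)
  step 3: s2  (read 0: s2→s2)
  step 4: s2  (read 0: s2→s2)
  step 5: s3  (read 2: s2→s3)
  step 6: s2  (read 0: s3→s2)
  step 7: s3  (read 2: s2→s3)

So i = 1, j = 2, giving x = w[0:1] = 2, y = w[1:2] = 0, z = w[2:7] = 00202.
Check: |xy| = 2 ≤ 4 and |y| = 1 ≥ 1. Reading y takes D from s2 back to s2, so every xyⁱz is accepted.

0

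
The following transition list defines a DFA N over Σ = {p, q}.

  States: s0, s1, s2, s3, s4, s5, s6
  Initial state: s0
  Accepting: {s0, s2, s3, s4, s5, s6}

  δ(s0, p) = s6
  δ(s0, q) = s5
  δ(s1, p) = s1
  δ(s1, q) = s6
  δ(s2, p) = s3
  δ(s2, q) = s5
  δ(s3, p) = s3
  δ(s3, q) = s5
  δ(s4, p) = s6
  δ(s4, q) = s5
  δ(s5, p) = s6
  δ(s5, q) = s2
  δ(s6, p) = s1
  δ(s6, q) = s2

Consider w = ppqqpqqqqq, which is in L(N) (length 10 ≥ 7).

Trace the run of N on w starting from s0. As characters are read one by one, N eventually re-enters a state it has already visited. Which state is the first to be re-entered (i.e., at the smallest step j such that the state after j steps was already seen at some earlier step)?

s6

Run of N on w = p p q q p q q q q q:
  step 0: s0  (start)
  step 1: s6  (read p: s0→s6)
  step 2: s1  (read p: s6→s1)
  step 3: s6  (read q: s1→s6)   ← first repeat (s6 seen earlier)
  step 4: s2  (read q: s6→s2)
  step 5: s3  (read p: s2→s3)
  step 6: s5  (read q: s3→s5)
  step 7: s2  (read q: s5→s2)
  step 8: s5  (read q: s2→s5)
  step 9: s2  (read q: s5→s2)
  step 10: s5  (read q: s2→s5)

The earliest repeat is at step j = 3: N is in s6, which it already visited at step i = 1.
Since N has 7 states, any run of length ≥ 7 visits 7+1 states, so by pigeonhole some state repeats within the first 7 steps — that repeat gives the pumpable loop.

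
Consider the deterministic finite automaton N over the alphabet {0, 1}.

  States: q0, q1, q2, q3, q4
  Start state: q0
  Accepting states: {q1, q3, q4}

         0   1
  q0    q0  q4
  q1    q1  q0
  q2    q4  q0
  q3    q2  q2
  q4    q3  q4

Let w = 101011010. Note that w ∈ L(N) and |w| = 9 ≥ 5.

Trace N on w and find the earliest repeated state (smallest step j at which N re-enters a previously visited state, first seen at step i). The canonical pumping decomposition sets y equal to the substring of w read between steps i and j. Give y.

State sequence: q0 -1-> q4 -0-> q3 -1-> q2 -0-> q4 -1-> q4 -1-> q4 -0-> q3 -1-> q2 -0-> q4
First repeat at step 4: q4 was already visited.

So i = 1, j = 4, giving x = w[0:1] = 1, y = w[1:4] = 010, z = w[4:9] = 11010.
Check: |xy| = 4 ≤ 5 and |y| = 3 ≥ 1. Reading y takes N from q4 back to q4, so every xyⁱz is accepted.
The DFA has 5 states, so the proof of the pumping lemma guarantees a repeated state among the first 5+1 visited; the segment between the two visits is the pumpable y.

010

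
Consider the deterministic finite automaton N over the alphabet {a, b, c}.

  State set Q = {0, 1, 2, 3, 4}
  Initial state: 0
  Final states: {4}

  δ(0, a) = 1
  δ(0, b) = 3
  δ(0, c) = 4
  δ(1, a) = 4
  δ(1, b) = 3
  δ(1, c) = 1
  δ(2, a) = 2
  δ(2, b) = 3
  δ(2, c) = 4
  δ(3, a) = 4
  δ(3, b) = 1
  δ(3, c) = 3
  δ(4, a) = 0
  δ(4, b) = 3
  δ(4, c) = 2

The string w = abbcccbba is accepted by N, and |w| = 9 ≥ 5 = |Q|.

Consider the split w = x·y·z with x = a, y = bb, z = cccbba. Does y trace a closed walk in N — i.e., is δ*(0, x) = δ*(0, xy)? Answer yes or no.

State sequence: 0 -a-> 1 -b-> 3 -b-> 1

After x (step 1): 1. After xy (step 3): 1.
They match, so y = bb drives N around a cycle from 1 back to itself; pumping y any number of times keeps N in 1 before reading z, and xyⁱz ∈ L(N) for every i ≥ 0.

yes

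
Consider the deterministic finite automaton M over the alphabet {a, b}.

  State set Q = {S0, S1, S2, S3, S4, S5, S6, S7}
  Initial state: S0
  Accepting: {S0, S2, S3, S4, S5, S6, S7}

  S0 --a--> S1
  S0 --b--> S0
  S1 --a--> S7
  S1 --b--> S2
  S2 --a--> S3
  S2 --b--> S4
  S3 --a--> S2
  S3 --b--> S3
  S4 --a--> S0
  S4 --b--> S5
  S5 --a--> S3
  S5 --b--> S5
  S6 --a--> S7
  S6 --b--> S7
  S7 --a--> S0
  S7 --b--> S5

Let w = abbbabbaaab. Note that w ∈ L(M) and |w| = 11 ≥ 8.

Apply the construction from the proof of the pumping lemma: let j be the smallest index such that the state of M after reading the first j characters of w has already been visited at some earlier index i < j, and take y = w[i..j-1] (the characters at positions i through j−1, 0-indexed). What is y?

Run of M on w = a b b b a b b a a a b:
  step 0: S0  (start)
  step 1: S1  (read a: S0→S1)
  step 2: S2  (read b: S1→S2)
  step 3: S4  (read b: S2→S4)
  step 4: S5  (read b: S4→S5)
  step 5: S3  (read a: S5→S3)
  step 6: S3  (read b: S3→S3)   ← first repeat (S3 seen earlier)
  step 7: S3  (read b: S3→S3)
  step 8: S2  (read a: S3→S2)
  step 9: S3  (read a: S2→S3)
  step 10: S2  (read a: S3→S2)
  step 11: S4  (read b: S2→S4)

So i = 5, j = 6, giving x = w[0:5] = abbba, y = w[5:6] = b, z = w[6:11] = baaab.
Check: |xy| = 6 ≤ 8 and |y| = 1 ≥ 1. Reading y takes M from S3 back to S3, so every xyⁱz is accepted.
With |Q| = 8, pigeonhole forces a state repeat no later than step 8; the substring read between the first and second visits to that state can be pumped.

b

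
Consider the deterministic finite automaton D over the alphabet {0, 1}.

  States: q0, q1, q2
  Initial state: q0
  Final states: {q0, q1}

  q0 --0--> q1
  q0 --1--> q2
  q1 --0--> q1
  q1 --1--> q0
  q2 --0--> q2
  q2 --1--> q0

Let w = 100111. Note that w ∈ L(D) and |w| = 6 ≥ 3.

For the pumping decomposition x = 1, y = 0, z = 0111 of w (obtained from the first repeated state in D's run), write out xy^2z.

xy^2z = 1·0·0·0111 = 1000111.
Reading y = 0 takes D from q2 back to q2, so after x·y·y the machine is still in q2, and z then leads to the accepting state q0. Hence 1000111 ∈ L(D).

1000111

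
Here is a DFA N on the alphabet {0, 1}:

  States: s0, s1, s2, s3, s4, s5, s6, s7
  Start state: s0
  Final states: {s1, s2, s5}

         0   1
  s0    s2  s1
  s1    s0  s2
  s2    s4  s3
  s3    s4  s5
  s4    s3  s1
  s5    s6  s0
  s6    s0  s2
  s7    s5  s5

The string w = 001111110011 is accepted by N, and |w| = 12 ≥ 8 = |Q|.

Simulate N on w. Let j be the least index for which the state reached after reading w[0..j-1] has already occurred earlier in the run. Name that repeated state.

Run of N on w = 0 0 1 1 1 1 1 1 0 0 1 1:
  step 0: s0  (start)
  step 1: s2  (read 0: s0→s2)
  step 2: s4  (read 0: s2→s4)
  step 3: s1  (read 1: s4→s1)
  step 4: s2  (read 1: s1→s2)   ← first repeat (s2 seen earlier)
  step 5: s3  (read 1: s2→s3)
  step 6: s5  (read 1: s3→s5)
  step 7: s0  (read 1: s5→s0)
  step 8: s1  (read 1: s0→s1)
  step 9: s0  (read 0: s1→s0)
  step 10: s2  (read 0: s0→s2)
  step 11: s3  (read 1: s2→s3)
  step 12: s5  (read 1: s3→s5)

The earliest repeat is at step j = 4: N is in s2, which it already visited at step i = 1.

s2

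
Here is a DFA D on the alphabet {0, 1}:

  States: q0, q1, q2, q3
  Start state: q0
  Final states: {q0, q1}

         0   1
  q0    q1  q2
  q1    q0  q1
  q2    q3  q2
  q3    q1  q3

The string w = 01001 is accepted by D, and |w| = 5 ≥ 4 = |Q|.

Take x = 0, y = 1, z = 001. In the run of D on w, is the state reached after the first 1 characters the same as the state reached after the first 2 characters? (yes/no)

yes

Run of D on the first 2 characters of w = 0 1:
  step 0: q0  (start)
  step 1: q1  (read 0: q0→q1)
  step 2: q1  (read 1: q1→q1)

After x (step 1): q1. After xy (step 2): q1.
They match, so y = 1 drives D around a cycle from q1 back to itself; pumping y any number of times keeps D in q1 before reading z, and xyⁱz ∈ L(D) for every i ≥ 0.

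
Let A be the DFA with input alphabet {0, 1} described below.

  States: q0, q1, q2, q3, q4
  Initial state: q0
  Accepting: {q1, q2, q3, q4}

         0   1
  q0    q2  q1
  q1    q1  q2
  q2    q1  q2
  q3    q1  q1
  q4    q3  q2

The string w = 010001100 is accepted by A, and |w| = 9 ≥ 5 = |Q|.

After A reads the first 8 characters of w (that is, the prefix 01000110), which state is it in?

q1

Run of A on the first 8 characters of w = 0 1 0 0 0 1 1 0:
  step 0: q0  (start)
  step 1: q2  (read 0: q0→q2)
  step 2: q2  (read 1: q2→q2)
  step 3: q1  (read 0: q2→q1)
  step 4: q1  (read 0: q1→q1)
  step 5: q1  (read 0: q1→q1)
  step 6: q2  (read 1: q1→q2)
  step 7: q2  (read 1: q2→q2)
  step 8: q1  (read 0: q2→q1)

After reading 8 characters, A is in state q1.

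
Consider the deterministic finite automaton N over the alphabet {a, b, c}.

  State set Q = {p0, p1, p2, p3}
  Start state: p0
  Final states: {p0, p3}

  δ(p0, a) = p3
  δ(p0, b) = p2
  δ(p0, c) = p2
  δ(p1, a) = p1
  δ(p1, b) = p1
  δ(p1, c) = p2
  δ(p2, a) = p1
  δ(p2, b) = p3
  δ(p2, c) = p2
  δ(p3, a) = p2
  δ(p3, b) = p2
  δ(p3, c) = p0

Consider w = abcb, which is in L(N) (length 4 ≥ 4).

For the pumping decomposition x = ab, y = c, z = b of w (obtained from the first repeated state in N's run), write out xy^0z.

abb

xy⁰z = xz = ab·b = abb.
Reading y = c takes N from p2 back to p2, so after x the machine is still in p2, and z then leads to the accepting state p3. Hence abb ∈ L(N).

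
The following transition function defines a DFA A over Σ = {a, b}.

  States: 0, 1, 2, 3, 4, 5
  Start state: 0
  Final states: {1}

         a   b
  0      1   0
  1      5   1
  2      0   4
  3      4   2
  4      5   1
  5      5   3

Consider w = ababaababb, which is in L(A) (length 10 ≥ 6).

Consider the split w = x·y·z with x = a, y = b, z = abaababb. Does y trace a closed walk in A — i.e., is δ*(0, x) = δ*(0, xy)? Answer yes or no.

yes

State sequence: 0 -a-> 1 -b-> 1

After x (step 1): 1. After xy (step 2): 1.
They match, so y = b drives A around a cycle from 1 back to itself; pumping y any number of times keeps A in 1 before reading z, and xyⁱz ∈ L(A) for every i ≥ 0.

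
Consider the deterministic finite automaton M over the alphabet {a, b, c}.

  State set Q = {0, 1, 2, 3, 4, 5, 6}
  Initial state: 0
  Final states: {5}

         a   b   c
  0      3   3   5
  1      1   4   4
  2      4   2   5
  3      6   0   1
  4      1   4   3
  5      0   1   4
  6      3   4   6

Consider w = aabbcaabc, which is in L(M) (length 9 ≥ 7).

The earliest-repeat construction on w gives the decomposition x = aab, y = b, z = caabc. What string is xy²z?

aabbbcaabc

xy^2z = aab·b·b·caabc = aabbbcaabc.
Reading y = b takes M from 4 back to 4, so after x·y·y the machine is still in 4, and z then leads to the accepting state 5. Hence aabbbcaabc ∈ L(M).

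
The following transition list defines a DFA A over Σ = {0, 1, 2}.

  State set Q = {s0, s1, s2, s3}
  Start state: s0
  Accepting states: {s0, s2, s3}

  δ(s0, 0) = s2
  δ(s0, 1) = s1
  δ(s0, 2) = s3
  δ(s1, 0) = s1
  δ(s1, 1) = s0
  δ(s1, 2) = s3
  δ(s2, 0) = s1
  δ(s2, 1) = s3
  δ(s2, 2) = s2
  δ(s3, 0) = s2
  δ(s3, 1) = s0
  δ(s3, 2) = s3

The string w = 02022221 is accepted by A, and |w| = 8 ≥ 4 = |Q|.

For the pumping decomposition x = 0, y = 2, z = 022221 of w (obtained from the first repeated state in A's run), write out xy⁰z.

xy⁰z = xz = 0·022221 = 0022221.
Reading y = 2 takes A from s2 back to s2, so after x the machine is still in s2, and z then leads to the accepting state s0. Hence 0022221 ∈ L(A).

0022221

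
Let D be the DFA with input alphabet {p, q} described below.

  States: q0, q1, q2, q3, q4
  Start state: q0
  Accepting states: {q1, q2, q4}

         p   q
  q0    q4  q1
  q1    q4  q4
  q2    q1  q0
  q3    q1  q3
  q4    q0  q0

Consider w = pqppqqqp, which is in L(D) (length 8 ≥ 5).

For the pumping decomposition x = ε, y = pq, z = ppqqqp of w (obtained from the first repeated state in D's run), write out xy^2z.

xy^2z = ε·pq·pq·ppqqqp = pqpqppqqqp.
Reading y = pq takes D from q0 back to q0, so after x·y·y the machine is still in q0, and z then leads to the accepting state q4. Hence pqpqppqqqp ∈ L(D).

pqpqppqqqp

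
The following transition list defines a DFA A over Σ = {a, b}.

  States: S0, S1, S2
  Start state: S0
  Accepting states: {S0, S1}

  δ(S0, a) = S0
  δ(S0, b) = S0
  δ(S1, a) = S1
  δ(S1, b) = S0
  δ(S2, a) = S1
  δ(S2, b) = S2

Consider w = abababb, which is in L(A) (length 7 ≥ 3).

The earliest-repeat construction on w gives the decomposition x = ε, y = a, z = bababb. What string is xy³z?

xy^3z = ε·a·a·a·bababb = aaabababb.
Reading y = a takes A from S0 back to S0, so after x·y·y·y the machine is still in S0, and z then leads to the accepting state S0. Hence aaabababb ∈ L(A).

aaabababb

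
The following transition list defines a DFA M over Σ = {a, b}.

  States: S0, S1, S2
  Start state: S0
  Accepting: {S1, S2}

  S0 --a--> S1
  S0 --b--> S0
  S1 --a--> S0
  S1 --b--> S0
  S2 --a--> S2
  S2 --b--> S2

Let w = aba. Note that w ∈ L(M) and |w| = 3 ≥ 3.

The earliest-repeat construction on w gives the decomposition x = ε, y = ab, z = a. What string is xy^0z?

a

xy⁰z = xz = ε·a = a.
Reading y = ab takes M from S0 back to S0, so after x the machine is still in S0, and z then leads to the accepting state S1. Hence a ∈ L(M).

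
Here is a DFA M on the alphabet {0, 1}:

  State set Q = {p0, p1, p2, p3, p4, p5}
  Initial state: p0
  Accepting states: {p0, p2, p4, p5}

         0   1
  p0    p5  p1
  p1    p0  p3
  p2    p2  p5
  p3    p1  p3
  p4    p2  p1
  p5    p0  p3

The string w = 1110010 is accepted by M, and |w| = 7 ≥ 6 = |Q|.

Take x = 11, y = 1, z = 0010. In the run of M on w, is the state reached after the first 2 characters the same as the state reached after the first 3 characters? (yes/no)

State sequence: p0 -1-> p1 -1-> p3 -1-> p3

After x (step 2): p3. After xy (step 3): p3.
They match, so y = 1 drives M around a cycle from p3 back to itself; pumping y any number of times keeps M in p3 before reading z, and xyⁱz ∈ L(M) for every i ≥ 0.

yes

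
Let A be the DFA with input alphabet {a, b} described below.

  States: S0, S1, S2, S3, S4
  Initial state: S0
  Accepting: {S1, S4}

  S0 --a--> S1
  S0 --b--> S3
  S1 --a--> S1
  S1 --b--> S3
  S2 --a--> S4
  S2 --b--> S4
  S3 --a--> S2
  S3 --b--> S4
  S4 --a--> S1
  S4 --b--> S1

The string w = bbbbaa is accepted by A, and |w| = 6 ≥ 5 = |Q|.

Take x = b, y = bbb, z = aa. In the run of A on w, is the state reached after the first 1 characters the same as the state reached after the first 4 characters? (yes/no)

State sequence: S0 -b-> S3 -b-> S4 -b-> S1 -b-> S3

After x (step 1): S3. After xy (step 4): S3.
They match, so y = bbb drives A around a cycle from S3 back to itself; pumping y any number of times keeps A in S3 before reading z, and xyⁱz ∈ L(A) for every i ≥ 0.

yes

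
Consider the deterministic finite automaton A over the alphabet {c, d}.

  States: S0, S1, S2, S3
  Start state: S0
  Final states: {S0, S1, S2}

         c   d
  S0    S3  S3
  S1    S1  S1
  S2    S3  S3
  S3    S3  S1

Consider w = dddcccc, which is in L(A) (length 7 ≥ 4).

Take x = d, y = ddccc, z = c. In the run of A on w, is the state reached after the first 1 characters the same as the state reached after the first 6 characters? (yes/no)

no

State sequence: S0 -d-> S3 -d-> S1 -d-> S1 -c-> S1 -c-> S1 -c-> S1

After x (step 1): S3. After xy (step 6): S1.
They differ (S3 ≠ S1), so y is not a cycle from the state after x; this split is not the one the pumping-lemma construction produces, and pumping y need not keep the string in L(A).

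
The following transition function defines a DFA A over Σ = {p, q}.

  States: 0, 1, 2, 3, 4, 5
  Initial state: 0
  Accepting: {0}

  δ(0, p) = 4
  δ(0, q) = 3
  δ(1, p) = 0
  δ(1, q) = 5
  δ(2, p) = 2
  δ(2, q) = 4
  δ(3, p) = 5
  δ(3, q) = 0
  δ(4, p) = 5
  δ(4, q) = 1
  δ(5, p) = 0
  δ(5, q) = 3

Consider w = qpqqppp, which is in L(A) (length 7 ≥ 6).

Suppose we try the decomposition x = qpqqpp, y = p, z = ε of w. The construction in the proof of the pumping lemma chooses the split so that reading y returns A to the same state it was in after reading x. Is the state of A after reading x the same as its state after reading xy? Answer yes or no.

Run of A on the first 7 characters of w = q p q q p p p:
  step 0: 0  (start)
  step 1: 3  (read q: 0→3)
  step 2: 5  (read p: 3→5)
  step 3: 3  (read q: 5→3)
  step 4: 0  (read q: 3→0)
  step 5: 4  (read p: 0→4)
  step 6: 5  (read p: 4→5)
  step 7: 0  (read p: 5→0)

After x (step 6): 5. After xy (step 7): 0.
They differ (5 ≠ 0), so y is not a cycle from the state after x; this split is not the one the pumping-lemma construction produces, and pumping y need not keep the string in L(A).

no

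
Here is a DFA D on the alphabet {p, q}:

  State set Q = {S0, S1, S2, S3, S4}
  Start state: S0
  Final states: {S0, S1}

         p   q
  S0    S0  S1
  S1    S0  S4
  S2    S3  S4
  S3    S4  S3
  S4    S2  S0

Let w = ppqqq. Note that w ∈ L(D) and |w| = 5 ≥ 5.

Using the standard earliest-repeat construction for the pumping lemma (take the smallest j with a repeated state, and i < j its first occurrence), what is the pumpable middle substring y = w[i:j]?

p

State sequence: S0 -p-> S0 -p-> S0 -q-> S1 -q-> S4 -q-> S0
First repeat at step 1: S0 was already visited.

So i = 0, j = 1, giving x = w[0:0] = ε, y = w[0:1] = p, z = w[1:5] = pqqq.
Check: |xy| = 1 ≤ 5 and |y| = 1 ≥ 1. Reading y takes D from S0 back to S0, so every xyⁱz is accepted.
Since D has 5 states, any run of length ≥ 5 visits 5+1 states, so by pigeonhole some state repeats within the first 5 steps — that repeat gives the pumpable loop.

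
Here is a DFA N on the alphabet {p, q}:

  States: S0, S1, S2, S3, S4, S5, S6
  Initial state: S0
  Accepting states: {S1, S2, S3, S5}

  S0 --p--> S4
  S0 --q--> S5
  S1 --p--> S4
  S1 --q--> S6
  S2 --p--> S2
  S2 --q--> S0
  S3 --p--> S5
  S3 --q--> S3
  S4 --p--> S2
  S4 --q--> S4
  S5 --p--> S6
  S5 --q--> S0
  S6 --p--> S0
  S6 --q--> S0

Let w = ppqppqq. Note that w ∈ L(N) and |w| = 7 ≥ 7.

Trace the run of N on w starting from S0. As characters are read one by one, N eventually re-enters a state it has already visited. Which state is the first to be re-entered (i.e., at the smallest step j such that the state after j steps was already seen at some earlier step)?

S0

Run of N on w = p p q p p q q:
  step 0: S0  (start)
  step 1: S4  (read p: S0→S4)
  step 2: S2  (read p: S4→S2)
  step 3: S0  (read q: S2→S0)   ← first repeat (S0 seen earlier)
  step 4: S4  (read p: S0→S4)
  step 5: S2  (read p: S4→S2)
  step 6: S0  (read q: S2→S0)
  step 7: S5  (read q: S0→S5)

The earliest repeat is at step j = 3: N is in S0, which it already visited at step i = 0.
Since N has 7 states, any run of length ≥ 7 visits 7+1 states, so by pigeonhole some state repeats within the first 7 steps — that repeat gives the pumpable loop.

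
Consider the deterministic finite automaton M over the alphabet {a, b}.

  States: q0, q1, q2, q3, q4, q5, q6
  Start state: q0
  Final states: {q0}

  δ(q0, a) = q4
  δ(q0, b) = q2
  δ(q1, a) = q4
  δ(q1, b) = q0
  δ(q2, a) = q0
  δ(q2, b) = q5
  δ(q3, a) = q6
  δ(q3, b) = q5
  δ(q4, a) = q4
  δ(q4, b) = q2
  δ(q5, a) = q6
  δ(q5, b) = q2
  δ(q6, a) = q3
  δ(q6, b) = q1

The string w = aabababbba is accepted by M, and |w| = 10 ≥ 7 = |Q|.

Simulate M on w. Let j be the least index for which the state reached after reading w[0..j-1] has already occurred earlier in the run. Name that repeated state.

q4

Run of M on w = a a b a b a b b b a:
  step 0: q0  (start)
  step 1: q4  (read a: q0→q4)
  step 2: q4  (read a: q4→q4)   ← first repeat (q4 seen earlier)
  step 3: q2  (read b: q4→q2)
  step 4: q0  (read a: q2→q0)
  step 5: q2  (read b: q0→q2)
  step 6: q0  (read a: q2→q0)
  step 7: q2  (read b: q0→q2)
  step 8: q5  (read b: q2→q5)
  step 9: q2  (read b: q5→q2)
  step 10: q0  (read a: q2→q0)

The earliest repeat is at step j = 2: M is in q4, which it already visited at step i = 1.
Pumping length from the standard proof: p = 7 (the number of states). The repeated state found above gives |xy| = j ≤ 7 and |y| = j − i ≥ 1.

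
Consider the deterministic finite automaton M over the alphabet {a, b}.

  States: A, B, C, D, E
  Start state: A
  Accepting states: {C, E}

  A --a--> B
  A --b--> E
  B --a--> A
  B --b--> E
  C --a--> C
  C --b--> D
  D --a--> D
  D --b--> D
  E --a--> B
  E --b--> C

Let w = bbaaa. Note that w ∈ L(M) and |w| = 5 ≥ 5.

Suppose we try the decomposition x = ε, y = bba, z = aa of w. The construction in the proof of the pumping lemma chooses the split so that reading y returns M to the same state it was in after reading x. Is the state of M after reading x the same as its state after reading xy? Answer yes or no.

no

State sequence: A -b-> E -b-> C -a-> C

After x (step 0): A. After xy (step 3): C.
They differ (A ≠ C), so y is not a cycle from the state after x; this split is not the one the pumping-lemma construction produces, and pumping y need not keep the string in L(M).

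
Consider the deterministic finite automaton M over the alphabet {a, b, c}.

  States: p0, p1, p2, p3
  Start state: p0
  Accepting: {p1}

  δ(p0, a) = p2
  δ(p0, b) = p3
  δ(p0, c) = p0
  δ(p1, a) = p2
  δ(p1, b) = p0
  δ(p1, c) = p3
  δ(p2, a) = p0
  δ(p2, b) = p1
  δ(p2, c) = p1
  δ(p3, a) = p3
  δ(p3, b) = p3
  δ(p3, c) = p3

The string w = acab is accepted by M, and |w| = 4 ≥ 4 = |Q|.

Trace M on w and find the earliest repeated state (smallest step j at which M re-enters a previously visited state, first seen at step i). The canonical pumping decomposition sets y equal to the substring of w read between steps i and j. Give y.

State sequence: p0 -a-> p2 -c-> p1 -a-> p2 -b-> p1
First repeat at step 3: p2 was already visited.

So i = 1, j = 3, giving x = w[0:1] = a, y = w[1:3] = ca, z = w[3:4] = b.
Check: |xy| = 3 ≤ 4 and |y| = 2 ≥ 1. Reading y takes M from p2 back to p2, so every xyⁱz is accepted.

ca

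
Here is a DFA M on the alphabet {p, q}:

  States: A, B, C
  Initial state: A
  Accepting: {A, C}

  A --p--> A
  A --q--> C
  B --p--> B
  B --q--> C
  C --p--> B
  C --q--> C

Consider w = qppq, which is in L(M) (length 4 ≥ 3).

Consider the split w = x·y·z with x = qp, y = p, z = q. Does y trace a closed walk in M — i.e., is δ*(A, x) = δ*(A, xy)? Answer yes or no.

yes

Run of M on the first 3 characters of w = q p p:
  step 0: A  (start)
  step 1: C  (read q: A→C)
  step 2: B  (read p: C→B)
  step 3: B  (read p: B→B)

After x (step 2): B. After xy (step 3): B.
They match, so y = p drives M around a cycle from B back to itself; pumping y any number of times keeps M in B before reading z, and xyⁱz ∈ L(M) for every i ≥ 0.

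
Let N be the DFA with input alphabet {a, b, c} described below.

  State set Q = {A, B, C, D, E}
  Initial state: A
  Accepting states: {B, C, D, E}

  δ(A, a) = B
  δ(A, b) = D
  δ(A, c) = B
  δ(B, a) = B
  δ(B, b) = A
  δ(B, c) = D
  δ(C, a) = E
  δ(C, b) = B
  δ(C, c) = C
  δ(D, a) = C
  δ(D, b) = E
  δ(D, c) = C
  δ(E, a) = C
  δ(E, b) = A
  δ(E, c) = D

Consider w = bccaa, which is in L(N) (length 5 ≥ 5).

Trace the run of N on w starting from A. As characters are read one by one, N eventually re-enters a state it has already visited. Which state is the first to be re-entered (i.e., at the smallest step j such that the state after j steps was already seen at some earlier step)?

State sequence: A -b-> D -c-> C -c-> C -a-> E -a-> C
First repeat at step 3: C was already visited.

The earliest repeat is at step j = 3: N is in C, which it already visited at step i = 2.

C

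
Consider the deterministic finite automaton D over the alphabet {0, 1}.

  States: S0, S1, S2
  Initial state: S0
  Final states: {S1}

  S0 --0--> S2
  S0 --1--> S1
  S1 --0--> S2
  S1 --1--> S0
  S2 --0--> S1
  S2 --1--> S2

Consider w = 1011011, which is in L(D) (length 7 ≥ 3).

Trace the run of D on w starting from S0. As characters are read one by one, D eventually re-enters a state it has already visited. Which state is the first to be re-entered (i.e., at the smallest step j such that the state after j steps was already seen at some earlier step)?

S2

State sequence: S0 -1-> S1 -0-> S2 -1-> S2 -1-> S2 -0-> S1 -1-> S0 -1-> S1
First repeat at step 3: S2 was already visited.

The earliest repeat is at step j = 3: D is in S2, which it already visited at step i = 2.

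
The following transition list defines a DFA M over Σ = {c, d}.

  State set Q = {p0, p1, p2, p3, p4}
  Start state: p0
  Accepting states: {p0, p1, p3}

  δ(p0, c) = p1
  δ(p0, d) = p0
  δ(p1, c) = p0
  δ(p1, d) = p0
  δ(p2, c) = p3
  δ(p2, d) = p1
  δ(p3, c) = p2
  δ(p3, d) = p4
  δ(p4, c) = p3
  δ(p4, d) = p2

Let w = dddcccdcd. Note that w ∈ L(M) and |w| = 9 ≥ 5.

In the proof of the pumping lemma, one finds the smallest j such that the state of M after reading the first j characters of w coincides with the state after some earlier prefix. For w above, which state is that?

p0

State sequence: p0 -d-> p0 -d-> p0 -d-> p0 -c-> p1 -c-> p0 -c-> p1 -d-> p0 -c-> p1 -d-> p0
First repeat at step 1: p0 was already visited.

The earliest repeat is at step j = 1: M is in p0, which it already visited at step i = 0.
The DFA has 5 states, so the proof of the pumping lemma guarantees a repeated state among the first 5+1 visited; the segment between the two visits is the pumpable y.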